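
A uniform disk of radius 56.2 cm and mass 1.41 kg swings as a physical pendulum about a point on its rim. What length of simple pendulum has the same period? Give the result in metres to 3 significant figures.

The equivalent simple-pendulum length is L_eq = I/(md), where I is about the pivot and d = 0.5620 m.
I_cm = ½mR² = 0.2227 kg·m², so I = I_cm + md² = 0.2227 + 0.4453 = 0.6680 kg·m².
L_eq = 0.6680/(1.41 × 0.5620) = 0.843 m.

0.843 m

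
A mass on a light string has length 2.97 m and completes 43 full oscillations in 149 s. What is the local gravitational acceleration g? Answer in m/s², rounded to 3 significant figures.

9.77 m/s²

T = 149/43 = 3.465 s.
From T = 2π√(L/g), g = 4π²L/T² = 4π² × 2.97/3.465² = 9.77 m/s².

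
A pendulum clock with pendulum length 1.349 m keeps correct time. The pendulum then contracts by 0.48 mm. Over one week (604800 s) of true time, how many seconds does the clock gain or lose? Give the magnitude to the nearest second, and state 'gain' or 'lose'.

T ∝ √L, so T'/T = √(1.34852/1.349) = 0.999822.
In 604800 s of true time the clock registers 604800/0.999822 = 604907.6 s, so it gains 108 s.

gain 108 s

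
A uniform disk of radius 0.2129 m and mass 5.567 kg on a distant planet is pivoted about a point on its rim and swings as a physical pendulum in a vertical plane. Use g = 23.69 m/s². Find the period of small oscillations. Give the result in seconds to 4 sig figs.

I_cm = ½mr² = 0.12617 kg·m². The pivot is at distance d = 0.2129 m from the centre of mass.
By the parallel-axis theorem, I = I_cm + md² = 0.12617 + 0.25233 = 0.37850 kg·m².
T = 2π√(I/(mgd)) = 2π√(0.37850/(5.567 × 23.69 × 0.2129)) = 0.7295 s.

0.7295 s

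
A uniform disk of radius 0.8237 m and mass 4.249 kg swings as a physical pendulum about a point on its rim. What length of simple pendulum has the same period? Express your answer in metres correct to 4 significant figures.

1.236 m

The equivalent simple-pendulum length is L_eq = I/(md), where I is about the pivot and d = 0.82370 m.
I_cm = ½mR² = 1.4414 kg·m², so I = I_cm + md² = 1.4414 + 2.8829 = 4.3243 kg·m².
L_eq = 4.3243/(4.249 × 0.82370) = 1.236 m.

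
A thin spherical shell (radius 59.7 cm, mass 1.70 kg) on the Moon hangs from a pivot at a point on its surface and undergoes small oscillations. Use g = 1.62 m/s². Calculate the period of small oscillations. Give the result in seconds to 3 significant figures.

4.92 s

I_cm = (2/3)mr² = 0.4039 kg·m². The pivot is at distance d = 0.597 m from the centre of mass.
By the parallel-axis theorem, I = I_cm + md² = 0.4039 + 0.6059 = 1.010 kg·m².
T = 2π√(I/(mgd)) = 2π√(1.010/(1.70 × 1.62 × 0.597)) = 4.92 s.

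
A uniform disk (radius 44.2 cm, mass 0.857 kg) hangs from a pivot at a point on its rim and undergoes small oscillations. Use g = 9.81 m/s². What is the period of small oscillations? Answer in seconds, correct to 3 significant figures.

I_cm = ½mr² = 0.08371 kg·m². The pivot is at distance d = 0.442 m from the centre of mass.
By the parallel-axis theorem, I = I_cm + md² = 0.08371 + 0.1674 = 0.2511 kg·m².
T = 2π√(I/(mgd)) = 2π√(0.2511/(0.857 × 9.81 × 0.442)) = 1.63 s.

1.63 s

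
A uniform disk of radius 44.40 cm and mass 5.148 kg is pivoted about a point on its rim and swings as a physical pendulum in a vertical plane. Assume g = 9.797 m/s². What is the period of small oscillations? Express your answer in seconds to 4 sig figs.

I_cm = ½mr² = 0.50743 kg·m². The pivot is at distance d = 0.4440 m from the centre of mass.
By the parallel-axis theorem, I = I_cm + md² = 0.50743 + 1.0149 = 1.5223 kg·m².
T = 2π√(I/(mgd)) = 2π√(1.5223/(5.148 × 9.797 × 0.4440)) = 1.638 s.

1.638 s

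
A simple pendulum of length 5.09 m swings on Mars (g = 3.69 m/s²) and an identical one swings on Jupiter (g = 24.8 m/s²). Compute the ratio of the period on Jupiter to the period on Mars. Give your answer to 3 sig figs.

0.386

T ∝ 1/√g, so T₂/T₁ = √(g₁/g₂) = √(3.69/24.8) = 0.386.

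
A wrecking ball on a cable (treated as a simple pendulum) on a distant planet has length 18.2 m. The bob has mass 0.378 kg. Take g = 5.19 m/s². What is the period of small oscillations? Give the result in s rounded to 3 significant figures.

11.8 s

T = 2π√(L/g) = 2π√(18.2/5.19) = 2π × 1.873 = 11.8 s.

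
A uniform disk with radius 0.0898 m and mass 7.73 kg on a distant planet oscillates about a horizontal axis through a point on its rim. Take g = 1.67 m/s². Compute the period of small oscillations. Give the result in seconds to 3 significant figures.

I_cm = ½mr² = 0.03117 kg·m². The pivot is at distance d = 0.0898 m from the centre of mass.
By the parallel-axis theorem, I = I_cm + md² = 0.03117 + 0.06234 = 0.09350 kg·m².
T = 2π√(I/(mgd)) = 2π√(0.09350/(7.73 × 1.67 × 0.0898)) = 1.78 s.

1.78 s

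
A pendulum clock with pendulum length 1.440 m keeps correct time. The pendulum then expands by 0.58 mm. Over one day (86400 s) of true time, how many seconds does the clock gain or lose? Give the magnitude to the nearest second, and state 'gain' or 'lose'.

T ∝ √L, so T'/T = √(1.44058/1.440) = 1.00020.
In 86400 s of true time the clock registers 86400/1.00020 = 86382.6 s, so it loses 17 s.

lose 17 s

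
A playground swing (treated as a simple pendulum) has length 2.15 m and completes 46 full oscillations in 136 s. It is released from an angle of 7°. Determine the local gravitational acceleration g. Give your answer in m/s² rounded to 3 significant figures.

9.71 m/s²

T = 136/46 = 2.957 s.
From T = 2π√(L/g), g = 4π²L/T² = 4π² × 2.15/2.957² = 9.71 m/s².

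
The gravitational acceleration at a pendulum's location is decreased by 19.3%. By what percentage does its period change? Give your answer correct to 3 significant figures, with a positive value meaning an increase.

11.3%

T ∝ 1/√g, so T'/T = 1/√(0.8070) = 1.113.
Percentage change in T = (1.113 − 1) × 100% = 11.3%.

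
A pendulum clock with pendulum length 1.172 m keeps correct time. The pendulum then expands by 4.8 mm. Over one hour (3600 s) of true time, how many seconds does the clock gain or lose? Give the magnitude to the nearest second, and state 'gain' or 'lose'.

T ∝ √L, so T'/T = √(1.17680/1.172) = 1.00205.
In 3600 s of true time the clock registers 3600/1.00205 = 3592.7 s, so it loses 7 s.

lose 7 s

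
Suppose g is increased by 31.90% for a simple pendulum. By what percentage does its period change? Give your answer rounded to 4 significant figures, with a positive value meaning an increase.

T ∝ 1/√g, so T'/T = 1/√(1.3190) = 0.87072.
Percentage change in T = (0.87072 − 1) × 100% = -12.93%.

-12.93%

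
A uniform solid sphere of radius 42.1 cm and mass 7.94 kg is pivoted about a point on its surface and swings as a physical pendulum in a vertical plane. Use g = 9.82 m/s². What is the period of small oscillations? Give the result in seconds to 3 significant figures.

I_cm = (2/5)mr² = 0.5629 kg·m². The pivot is at distance d = 0.421 m from the centre of mass.
By the parallel-axis theorem, I = I_cm + md² = 0.5629 + 1.407 = 1.970 kg·m².
T = 2π√(I/(mgd)) = 2π√(1.970/(7.94 × 9.82 × 0.421)) = 1.54 s.

1.54 s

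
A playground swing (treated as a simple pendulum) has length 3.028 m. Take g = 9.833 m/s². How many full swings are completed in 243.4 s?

T = 2π√(L/g) = 2π√(3.028/9.833) = 3.4867 s.
Number of complete oscillations = ⌊243.4/3.4867⌋ = ⌊69.808⌋ = 69.

69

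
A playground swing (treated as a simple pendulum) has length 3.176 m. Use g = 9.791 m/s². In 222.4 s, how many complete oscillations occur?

T = 2π√(L/g) = 2π√(3.176/9.791) = 3.5785 s.
Number of complete oscillations = ⌊222.4/3.5785⌋ = ⌊62.148⌋ = 62.

62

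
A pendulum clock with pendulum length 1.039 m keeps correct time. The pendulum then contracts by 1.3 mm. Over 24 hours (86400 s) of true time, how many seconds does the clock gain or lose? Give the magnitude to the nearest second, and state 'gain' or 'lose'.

gain 54 s

T ∝ √L, so T'/T = √(1.03770/1.039) = 0.999374.
In 86400 s of true time the clock registers 86400/0.999374 = 86454.1 s, so it gains 54 s.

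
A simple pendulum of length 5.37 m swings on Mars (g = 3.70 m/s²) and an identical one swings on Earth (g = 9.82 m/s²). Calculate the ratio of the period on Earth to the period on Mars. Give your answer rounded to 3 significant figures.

T ∝ 1/√g, so T₂/T₁ = √(g₁/g₂) = √(3.70/9.82) = 0.614.

0.614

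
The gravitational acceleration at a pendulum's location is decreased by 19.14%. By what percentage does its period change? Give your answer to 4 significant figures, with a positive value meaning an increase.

T ∝ 1/√g, so T'/T = 1/√(0.80860) = 1.1121.
Percentage change in T = (1.1121 − 1) × 100% = 11.21%.

11.21%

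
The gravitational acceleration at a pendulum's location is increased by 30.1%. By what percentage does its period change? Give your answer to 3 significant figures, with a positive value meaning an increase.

T ∝ 1/√g, so T'/T = 1/√(1.301) = 0.8767.
Percentage change in T = (0.8767 − 1) × 100% = -12.3%.

-12.3%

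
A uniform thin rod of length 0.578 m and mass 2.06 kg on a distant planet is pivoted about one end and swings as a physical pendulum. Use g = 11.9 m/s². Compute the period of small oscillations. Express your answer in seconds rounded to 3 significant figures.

For a physical pendulum T = 2π√(I/(mgd)), with d = 0.2890 m from pivot to centre of mass.
I_cm = mL²/12 = 2.06 × 0.578²/12 = 0.05735 kg·m²; I = I_cm + md² = 0.05735 + 2.06 × 0.2890² = 0.2294 kg·m².
T = 2π√(0.2294/(2.06 × 11.9 × 0.2890)) = 1.13 s.

1.13 s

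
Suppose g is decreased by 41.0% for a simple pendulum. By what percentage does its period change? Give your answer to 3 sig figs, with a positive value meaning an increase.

T ∝ 1/√g, so T'/T = 1/√(0.5900) = 1.302.
Percentage change in T = (1.302 − 1) × 100% = 30.2%.

30.2%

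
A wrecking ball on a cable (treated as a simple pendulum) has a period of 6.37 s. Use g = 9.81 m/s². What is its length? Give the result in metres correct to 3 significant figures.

From T = 2π√(L/g), L = gT²/(4π²) = 9.81 × 6.370²/(4π²) = 10.1 m.

10.1 m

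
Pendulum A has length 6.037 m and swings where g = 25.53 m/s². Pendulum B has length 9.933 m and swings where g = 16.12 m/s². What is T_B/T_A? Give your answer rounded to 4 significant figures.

T = 2π√(L/g), so T_B/T_A = √((L_B/g_B)/(L_A/g_A)) = √((9.933/16.12)/(6.037/25.53)) = 1.614.

1.614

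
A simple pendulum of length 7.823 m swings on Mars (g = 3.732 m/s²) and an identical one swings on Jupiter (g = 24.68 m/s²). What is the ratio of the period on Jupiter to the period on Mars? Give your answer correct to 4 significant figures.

0.3889

T ∝ 1/√g, so T₂/T₁ = √(g₁/g₂) = √(3.732/24.68) = 0.3889.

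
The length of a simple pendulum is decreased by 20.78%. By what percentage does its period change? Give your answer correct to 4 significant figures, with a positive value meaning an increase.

-10.99%

T ∝ √L, so T'/T = √(0.79220) = 0.89006.
Percentage change in T = (0.89006 − 1) × 100% = -10.99%.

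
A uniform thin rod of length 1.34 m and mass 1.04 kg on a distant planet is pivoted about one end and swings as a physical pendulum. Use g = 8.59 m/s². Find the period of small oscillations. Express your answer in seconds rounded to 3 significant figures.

For a physical pendulum T = 2π√(I/(mgd)), with d = 0.6700 m from pivot to centre of mass.
I_cm = mL²/12 = 1.04 × 1.34²/12 = 0.1556 kg·m²; I = I_cm + md² = 0.1556 + 1.04 × 0.6700² = 0.6225 kg·m².
T = 2π√(0.6225/(1.04 × 8.59 × 0.6700)) = 2.03 s.

2.03 s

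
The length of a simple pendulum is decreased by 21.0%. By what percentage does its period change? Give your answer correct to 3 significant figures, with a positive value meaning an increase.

T ∝ √L, so T'/T = √(0.7900) = 0.8888.
Percentage change in T = (0.8888 − 1) × 100% = -11.1%.

-11.1%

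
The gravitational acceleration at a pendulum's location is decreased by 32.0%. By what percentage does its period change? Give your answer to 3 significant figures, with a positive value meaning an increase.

T ∝ 1/√g, so T'/T = 1/√(0.6800) = 1.213.
Percentage change in T = (1.213 − 1) × 100% = 21.3%.

21.3%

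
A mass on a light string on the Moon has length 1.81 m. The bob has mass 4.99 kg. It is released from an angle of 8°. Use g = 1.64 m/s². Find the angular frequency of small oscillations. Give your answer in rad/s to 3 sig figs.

0.952 rad/s

ω = √(g/L) = √(1.64/1.81) = 0.952 rad/s.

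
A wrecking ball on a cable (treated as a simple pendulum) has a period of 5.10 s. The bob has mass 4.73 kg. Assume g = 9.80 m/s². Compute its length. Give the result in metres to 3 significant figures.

From T = 2π√(L/g), L = gT²/(4π²) = 9.80 × 5.100²/(4π²) = 6.46 m.

6.46 m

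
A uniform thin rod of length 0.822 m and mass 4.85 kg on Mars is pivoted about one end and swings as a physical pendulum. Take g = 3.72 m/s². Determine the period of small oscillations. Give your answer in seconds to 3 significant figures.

2.41 s

For a physical pendulum T = 2π√(I/(mgd)), with d = 0.4110 m from pivot to centre of mass.
I_cm = mL²/12 = 4.85 × 0.822²/12 = 0.2731 kg·m²; I = I_cm + md² = 0.2731 + 4.85 × 0.4110² = 1.092 kg·m².
T = 2π√(1.092/(4.85 × 3.72 × 0.4110)) = 2.41 s.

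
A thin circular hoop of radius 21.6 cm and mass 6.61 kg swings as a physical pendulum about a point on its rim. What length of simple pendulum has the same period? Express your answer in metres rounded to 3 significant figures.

The equivalent simple-pendulum length is L_eq = I/(md), where I is about the pivot and d = 0.2160 m.
I_cm = mR² = 0.3084 kg·m², so I = I_cm + md² = 0.3084 + 0.3084 = 0.6168 kg·m².
L_eq = 0.6168/(6.61 × 0.2160) = 0.432 m.

0.432 m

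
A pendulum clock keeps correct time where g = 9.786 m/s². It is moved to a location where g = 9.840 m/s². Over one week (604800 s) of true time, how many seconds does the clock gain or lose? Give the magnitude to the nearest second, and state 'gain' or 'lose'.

The clock's period scales as T ∝ 1/√g, so T'/T = √(9.786/9.840) = 0.997252.
In 604800 s of true time the clock registers 604800/0.997252 = 606466.4 s, so it gains 1666 s.

gain 1666 s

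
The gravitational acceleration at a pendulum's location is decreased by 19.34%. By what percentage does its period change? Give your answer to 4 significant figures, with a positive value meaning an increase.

11.35%

T ∝ 1/√g, so T'/T = 1/√(0.80660) = 1.1135.
Percentage change in T = (1.1135 − 1) × 100% = 11.35%.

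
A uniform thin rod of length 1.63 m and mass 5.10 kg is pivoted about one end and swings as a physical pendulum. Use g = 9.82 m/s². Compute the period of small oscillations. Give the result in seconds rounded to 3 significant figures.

2.09 s

For a physical pendulum T = 2π√(I/(mgd)), with d = 0.8150 m from pivot to centre of mass.
I_cm = mL²/12 = 5.10 × 1.63²/12 = 1.129 kg·m²; I = I_cm + md² = 1.129 + 5.10 × 0.8150² = 4.517 kg·m².
T = 2π√(4.517/(5.10 × 9.82 × 0.8150)) = 2.09 s.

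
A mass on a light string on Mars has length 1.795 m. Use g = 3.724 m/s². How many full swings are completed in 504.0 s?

115

T = 2π√(L/g) = 2π√(1.795/3.724) = 4.3622 s.
Number of complete oscillations = ⌊504.0/4.3622⌋ = ⌊115.54⌋ = 115.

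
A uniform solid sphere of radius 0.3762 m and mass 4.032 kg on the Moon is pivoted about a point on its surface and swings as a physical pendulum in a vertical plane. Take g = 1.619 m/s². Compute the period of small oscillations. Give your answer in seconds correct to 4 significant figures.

3.584 s

I_cm = (2/5)mr² = 0.22825 kg·m². The pivot is at distance d = 0.3762 m from the centre of mass.
By the parallel-axis theorem, I = I_cm + md² = 0.22825 + 0.57063 = 0.79889 kg·m².
T = 2π√(I/(mgd)) = 2π√(0.79889/(4.032 × 1.619 × 0.3762)) = 3.584 s.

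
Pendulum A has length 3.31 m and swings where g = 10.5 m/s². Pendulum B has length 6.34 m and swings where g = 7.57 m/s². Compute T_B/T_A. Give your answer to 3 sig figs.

1.63

T = 2π√(L/g), so T_B/T_A = √((L_B/g_B)/(L_A/g_A)) = √((6.34/7.57)/(3.31/10.5)) = 1.63.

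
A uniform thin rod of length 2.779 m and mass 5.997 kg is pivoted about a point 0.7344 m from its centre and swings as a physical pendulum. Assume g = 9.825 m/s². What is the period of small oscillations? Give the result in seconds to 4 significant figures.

For a physical pendulum T = 2π√(I/(mgd)), with d = 0.73440 m from pivot to centre of mass.
I_cm = mL²/12 = 5.997 × 2.779²/12 = 3.8595 kg·m²; I = I_cm + md² = 3.8595 + 5.997 × 0.73440² = 7.0939 kg·m².
T = 2π√(7.0939/(5.997 × 9.825 × 0.73440)) = 2.544 s.

2.544 s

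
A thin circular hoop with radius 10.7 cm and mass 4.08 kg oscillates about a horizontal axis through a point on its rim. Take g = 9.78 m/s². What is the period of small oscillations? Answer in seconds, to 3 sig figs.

0.929 s

I_cm = mr² = 0.04671 kg·m². The pivot is at distance d = 0.107 m from the centre of mass.
By the parallel-axis theorem, I = I_cm + md² = 0.04671 + 0.04671 = 0.09342 kg·m².
T = 2π√(I/(mgd)) = 2π√(0.09342/(4.08 × 9.78 × 0.107)) = 0.929 s.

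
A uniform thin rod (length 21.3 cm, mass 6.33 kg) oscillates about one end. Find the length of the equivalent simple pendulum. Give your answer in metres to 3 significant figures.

0.142 m

The equivalent simple-pendulum length is L_eq = I/(md), where I is about the pivot and d = 0.1065 m.
I_cm = (1/12)mL² = 0.02393 kg·m², so I = I_cm + md² = 0.02393 + 0.07180 = 0.09573 kg·m².
L_eq = 0.09573/(6.33 × 0.1065) = 0.142 m.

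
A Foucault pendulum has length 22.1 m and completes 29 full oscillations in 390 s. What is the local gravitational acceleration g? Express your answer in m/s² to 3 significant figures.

T = 390/29 = 13.45 s.
From T = 2π√(L/g), g = 4π²L/T² = 4π² × 22.1/13.45² = 4.82 m/s².

4.82 m/s²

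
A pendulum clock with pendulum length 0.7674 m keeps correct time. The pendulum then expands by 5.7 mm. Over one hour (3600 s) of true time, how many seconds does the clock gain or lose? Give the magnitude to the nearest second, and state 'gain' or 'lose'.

T ∝ √L, so T'/T = √(0.77310/0.7674) = 1.00371.
In 3600 s of true time the clock registers 3600/1.00371 = 3586.7 s, so it loses 13 s.

lose 13 s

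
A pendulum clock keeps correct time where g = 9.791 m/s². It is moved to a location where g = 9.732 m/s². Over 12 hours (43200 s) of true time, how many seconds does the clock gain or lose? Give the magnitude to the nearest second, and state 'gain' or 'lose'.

The clock's period scales as T ∝ 1/√g, so T'/T = √(9.791/9.732) = 1.00303.
In 43200 s of true time the clock registers 43200/1.00303 = 43069.6 s, so it loses 130 s.

lose 130 s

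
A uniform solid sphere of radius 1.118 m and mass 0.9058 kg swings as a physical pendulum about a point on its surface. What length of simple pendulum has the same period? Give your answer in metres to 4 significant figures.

The equivalent simple-pendulum length is L_eq = I/(md), where I is about the pivot and d = 1.1180 m.
I_cm = (2/5)mR² = 0.45287 kg·m², so I = I_cm + md² = 0.45287 + 1.1322 = 1.5851 kg·m².
L_eq = 1.5851/(0.9058 × 1.1180) = 1.565 m.

1.565 m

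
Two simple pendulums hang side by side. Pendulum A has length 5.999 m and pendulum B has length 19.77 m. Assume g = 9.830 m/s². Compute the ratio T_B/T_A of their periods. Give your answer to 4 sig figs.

1.815

T ∝ √L, so T_B/T_A = √(L_B/L_A) = √(19.77/5.999) = 1.815.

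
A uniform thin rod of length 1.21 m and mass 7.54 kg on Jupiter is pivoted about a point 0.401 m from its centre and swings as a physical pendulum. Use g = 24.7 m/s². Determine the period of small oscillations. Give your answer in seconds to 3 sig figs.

For a physical pendulum T = 2π√(I/(mgd)), with d = 0.4010 m from pivot to centre of mass.
I_cm = mL²/12 = 7.54 × 1.21²/12 = 0.9199 kg·m²; I = I_cm + md² = 0.9199 + 7.54 × 0.4010² = 2.132 kg·m².
T = 2π√(2.132/(7.54 × 24.7 × 0.4010)) = 1.06 s.

1.06 s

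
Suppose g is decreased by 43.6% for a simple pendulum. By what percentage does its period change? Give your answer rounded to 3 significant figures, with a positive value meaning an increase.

33.2%

T ∝ 1/√g, so T'/T = 1/√(0.5640) = 1.332.
Percentage change in T = (1.332 − 1) × 100% = 33.2%.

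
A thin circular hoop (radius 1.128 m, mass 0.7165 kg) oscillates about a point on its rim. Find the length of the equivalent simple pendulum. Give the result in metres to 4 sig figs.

The equivalent simple-pendulum length is L_eq = I/(md), where I is about the pivot and d = 1.1280 m.
I_cm = mR² = 0.91166 kg·m², so I = I_cm + md² = 0.91166 + 0.91166 = 1.8233 kg·m².
L_eq = 1.8233/(0.7165 × 1.1280) = 2.256 m.

2.256 m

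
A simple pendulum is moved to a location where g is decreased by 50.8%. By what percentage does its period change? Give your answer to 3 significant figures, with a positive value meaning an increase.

42.6%

T ∝ 1/√g, so T'/T = 1/√(0.4920) = 1.426.
Percentage change in T = (1.426 − 1) × 100% = 42.6%.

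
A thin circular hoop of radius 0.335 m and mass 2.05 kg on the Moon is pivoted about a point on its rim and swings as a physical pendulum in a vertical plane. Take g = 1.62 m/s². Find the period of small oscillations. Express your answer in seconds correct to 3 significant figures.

4.04 s

I_cm = mr² = 0.2301 kg·m². The pivot is at distance d = 0.335 m from the centre of mass.
By the parallel-axis theorem, I = I_cm + md² = 0.2301 + 0.2301 = 0.4601 kg·m².
T = 2π√(I/(mgd)) = 2π√(0.4601/(2.05 × 1.62 × 0.335)) = 4.04 s.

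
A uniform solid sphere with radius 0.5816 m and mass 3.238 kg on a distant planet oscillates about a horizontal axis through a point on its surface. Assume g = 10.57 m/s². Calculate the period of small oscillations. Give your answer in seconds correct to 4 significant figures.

1.744 s

I_cm = (2/5)mr² = 0.43811 kg·m². The pivot is at distance d = 0.5816 m from the centre of mass.
By the parallel-axis theorem, I = I_cm + md² = 0.43811 + 1.0953 = 1.5334 kg·m².
T = 2π√(I/(mgd)) = 2π√(1.5334/(3.238 × 10.57 × 0.5816)) = 1.744 s.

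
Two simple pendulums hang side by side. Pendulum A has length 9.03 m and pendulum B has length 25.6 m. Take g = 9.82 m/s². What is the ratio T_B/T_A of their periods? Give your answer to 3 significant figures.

1.68

T ∝ √L, so T_B/T_A = √(L_B/L_A) = √(25.6/9.03) = 1.68.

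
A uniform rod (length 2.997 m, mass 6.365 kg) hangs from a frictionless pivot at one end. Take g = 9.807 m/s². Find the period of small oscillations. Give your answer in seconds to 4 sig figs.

2.836 s

For a physical pendulum T = 2π√(I/(mgd)), with d = 1.4985 m from pivot to centre of mass.
I_cm = mL²/12 = 6.365 × 2.997²/12 = 4.7642 kg·m²; I = I_cm + md² = 4.7642 + 6.365 × 1.4985² = 19.057 kg·m².
T = 2π√(19.057/(6.365 × 9.807 × 1.4985)) = 2.836 s.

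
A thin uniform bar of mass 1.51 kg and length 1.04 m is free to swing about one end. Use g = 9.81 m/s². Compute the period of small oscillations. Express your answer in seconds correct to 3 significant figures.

1.67 s

For a physical pendulum T = 2π√(I/(mgd)), with d = 0.5200 m from pivot to centre of mass.
I_cm = mL²/12 = 1.51 × 1.04²/12 = 0.1361 kg·m²; I = I_cm + md² = 0.1361 + 1.51 × 0.5200² = 0.5444 kg·m².
T = 2π√(0.5444/(1.51 × 9.81 × 0.5200)) = 1.67 s.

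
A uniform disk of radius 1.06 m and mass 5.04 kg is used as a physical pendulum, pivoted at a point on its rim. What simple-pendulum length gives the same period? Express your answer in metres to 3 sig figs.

1.59 m

The equivalent simple-pendulum length is L_eq = I/(md), where I is about the pivot and d = 1.060 m.
I_cm = ½mR² = 2.831 kg·m², so I = I_cm + md² = 2.831 + 5.663 = 8.494 kg·m².
L_eq = 8.494/(5.04 × 1.060) = 1.59 m.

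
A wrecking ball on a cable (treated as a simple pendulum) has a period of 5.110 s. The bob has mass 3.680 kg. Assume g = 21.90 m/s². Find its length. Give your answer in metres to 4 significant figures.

From T = 2π√(L/g), L = gT²/(4π²) = 21.90 × 5.1100²/(4π²) = 14.49 m.

14.49 m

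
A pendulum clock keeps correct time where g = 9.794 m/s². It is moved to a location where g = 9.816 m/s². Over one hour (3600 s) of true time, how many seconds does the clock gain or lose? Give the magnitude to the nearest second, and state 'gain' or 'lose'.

The clock's period scales as T ∝ 1/√g, so T'/T = √(9.794/9.816) = 0.998879.
In 3600 s of true time the clock registers 3600/0.998879 = 3604.0 s, so it gains 4 s.

gain 4 s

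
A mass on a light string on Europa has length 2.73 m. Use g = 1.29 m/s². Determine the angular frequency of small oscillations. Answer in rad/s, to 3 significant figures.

ω = √(g/L) = √(1.29/2.73) = 0.687 rad/s.

0.687 rad/s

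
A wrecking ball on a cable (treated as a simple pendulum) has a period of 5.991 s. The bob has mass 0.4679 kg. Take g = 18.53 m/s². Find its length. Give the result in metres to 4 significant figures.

16.85 m

From T = 2π√(L/g), L = gT²/(4π²) = 18.53 × 5.9910²/(4π²) = 16.85 m.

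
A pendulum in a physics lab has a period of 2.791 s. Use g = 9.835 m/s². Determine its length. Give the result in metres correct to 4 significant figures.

1.941 m

From T = 2π√(L/g), L = gT²/(4π²) = 9.835 × 2.7910²/(4π²) = 1.941 m.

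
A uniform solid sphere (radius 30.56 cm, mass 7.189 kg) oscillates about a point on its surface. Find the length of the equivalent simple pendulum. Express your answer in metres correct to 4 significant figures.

The equivalent simple-pendulum length is L_eq = I/(md), where I is about the pivot and d = 0.30560 m.
I_cm = (2/5)mR² = 0.26856 kg·m², so I = I_cm + md² = 0.26856 + 0.67139 = 0.93995 kg·m².
L_eq = 0.93995/(7.189 × 0.30560) = 0.4278 m.

0.4278 m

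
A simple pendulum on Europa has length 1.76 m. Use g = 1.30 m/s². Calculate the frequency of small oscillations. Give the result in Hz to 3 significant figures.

T = 2π√(L/g) = 2π√(1.76/1.30) = 7.311 s, so f = 1/T = 0.137 Hz.

0.137 Hz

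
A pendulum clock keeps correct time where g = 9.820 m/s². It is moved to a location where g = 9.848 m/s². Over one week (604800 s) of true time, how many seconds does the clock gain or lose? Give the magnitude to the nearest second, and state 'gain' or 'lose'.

gain 862 s

The clock's period scales as T ∝ 1/√g, so T'/T = √(9.820/9.848) = 0.998577.
In 604800 s of true time the clock registers 604800/0.998577 = 605661.6 s, so it gains 862 s.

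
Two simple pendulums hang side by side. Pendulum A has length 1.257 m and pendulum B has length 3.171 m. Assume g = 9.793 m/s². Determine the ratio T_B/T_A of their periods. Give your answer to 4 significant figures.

1.588

T ∝ √L, so T_B/T_A = √(L_B/L_A) = √(3.171/1.257) = 1.588.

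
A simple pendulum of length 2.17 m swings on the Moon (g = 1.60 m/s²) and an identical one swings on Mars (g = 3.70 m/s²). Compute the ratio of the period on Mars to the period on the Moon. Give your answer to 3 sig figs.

0.658

T ∝ 1/√g, so T₂/T₁ = √(g₁/g₂) = √(1.60/3.70) = 0.658.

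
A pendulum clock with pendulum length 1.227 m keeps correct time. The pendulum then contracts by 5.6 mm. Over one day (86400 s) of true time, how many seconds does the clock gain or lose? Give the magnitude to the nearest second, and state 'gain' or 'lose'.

T ∝ √L, so T'/T = √(1.22140/1.227) = 0.997715.
In 86400 s of true time the clock registers 86400/0.997715 = 86597.8 s, so it gains 198 s.

gain 198 s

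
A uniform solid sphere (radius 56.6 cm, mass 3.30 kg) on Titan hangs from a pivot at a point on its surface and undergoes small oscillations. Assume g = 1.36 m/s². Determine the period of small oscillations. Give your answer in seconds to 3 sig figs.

I_cm = (2/5)mr² = 0.4229 kg·m². The pivot is at distance d = 0.566 m from the centre of mass.
By the parallel-axis theorem, I = I_cm + md² = 0.4229 + 1.057 = 1.480 kg·m².
T = 2π√(I/(mgd)) = 2π√(1.480/(3.30 × 1.36 × 0.566)) = 4.80 s.

4.80 s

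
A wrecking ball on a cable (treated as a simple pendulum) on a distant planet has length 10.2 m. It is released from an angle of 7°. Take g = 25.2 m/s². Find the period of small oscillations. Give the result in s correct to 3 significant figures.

4.00 s

T = 2π√(L/g) = 2π√(10.2/25.2) = 2π × 0.6362 = 4.00 s.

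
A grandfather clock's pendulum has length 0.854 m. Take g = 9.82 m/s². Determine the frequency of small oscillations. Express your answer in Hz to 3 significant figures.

0.540 Hz

T = 2π√(L/g) = 2π√(0.854/9.82) = 1.853 s, so f = 1/T = 0.540 Hz.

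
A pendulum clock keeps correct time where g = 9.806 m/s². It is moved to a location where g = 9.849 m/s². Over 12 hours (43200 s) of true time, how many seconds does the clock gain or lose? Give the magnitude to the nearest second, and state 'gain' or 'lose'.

The clock's period scales as T ∝ 1/√g, so T'/T = √(9.806/9.849) = 0.997815.
In 43200 s of true time the clock registers 43200/0.997815 = 43294.6 s, so it gains 95 s.

gain 95 s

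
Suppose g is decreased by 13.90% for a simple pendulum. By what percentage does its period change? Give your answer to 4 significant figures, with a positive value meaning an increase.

7.770%

T ∝ 1/√g, so T'/T = 1/√(0.86100) = 1.0777.
Percentage change in T = (1.0777 − 1) × 100% = 7.770%.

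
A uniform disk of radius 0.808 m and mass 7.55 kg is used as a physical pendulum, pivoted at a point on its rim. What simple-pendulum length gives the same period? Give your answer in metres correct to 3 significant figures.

The equivalent simple-pendulum length is L_eq = I/(md), where I is about the pivot and d = 0.8080 m.
I_cm = ½mR² = 2.465 kg·m², so I = I_cm + md² = 2.465 + 4.929 = 7.394 kg·m².
L_eq = 7.394/(7.55 × 0.8080) = 1.21 m.

1.21 m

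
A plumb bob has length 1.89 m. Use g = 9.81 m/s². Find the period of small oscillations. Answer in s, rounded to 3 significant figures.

2.76 s

T = 2π√(L/g) = 2π√(1.89/9.81) = 2π × 0.4389 = 2.76 s.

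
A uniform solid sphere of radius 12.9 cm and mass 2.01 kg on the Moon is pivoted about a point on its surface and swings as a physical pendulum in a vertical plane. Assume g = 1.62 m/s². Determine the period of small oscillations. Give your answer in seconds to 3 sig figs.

I_cm = (2/5)mr² = 0.01338 kg·m². The pivot is at distance d = 0.129 m from the centre of mass.
By the parallel-axis theorem, I = I_cm + md² = 0.01338 + 0.03345 = 0.04683 kg·m².
T = 2π√(I/(mgd)) = 2π√(0.04683/(2.01 × 1.62 × 0.129)) = 2.10 s.

2.10 s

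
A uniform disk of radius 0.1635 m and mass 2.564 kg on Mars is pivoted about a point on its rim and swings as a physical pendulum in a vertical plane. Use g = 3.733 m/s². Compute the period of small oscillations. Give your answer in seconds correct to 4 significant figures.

1.610 s

I_cm = ½mr² = 0.034271 kg·m². The pivot is at distance d = 0.1635 m from the centre of mass.
By the parallel-axis theorem, I = I_cm + md² = 0.034271 + 0.068541 = 0.10281 kg·m².
T = 2π√(I/(mgd)) = 2π√(0.10281/(2.564 × 3.733 × 0.1635)) = 1.610 s.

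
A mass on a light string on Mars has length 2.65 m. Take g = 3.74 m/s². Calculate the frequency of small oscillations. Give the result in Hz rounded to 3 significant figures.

0.189 Hz

T = 2π√(L/g) = 2π√(2.65/3.74) = 5.289 s, so f = 1/T = 0.189 Hz.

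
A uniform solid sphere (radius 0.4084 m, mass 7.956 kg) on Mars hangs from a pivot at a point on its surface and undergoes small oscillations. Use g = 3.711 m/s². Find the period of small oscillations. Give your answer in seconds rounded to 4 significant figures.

I_cm = (2/5)mr² = 0.53079 kg·m². The pivot is at distance d = 0.4084 m from the centre of mass.
By the parallel-axis theorem, I = I_cm + md² = 0.53079 + 1.3270 = 1.8578 kg·m².
T = 2π√(I/(mgd)) = 2π√(1.8578/(7.956 × 3.711 × 0.4084)) = 2.466 s.

2.466 s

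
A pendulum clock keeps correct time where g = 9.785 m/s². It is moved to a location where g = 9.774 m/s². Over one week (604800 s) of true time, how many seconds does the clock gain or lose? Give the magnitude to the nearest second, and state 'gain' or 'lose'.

lose 340 s

The clock's period scales as T ∝ 1/√g, so T'/T = √(9.785/9.774) = 1.00056.
In 604800 s of true time the clock registers 604800/1.00056 = 604460.0 s, so it loses 340 s.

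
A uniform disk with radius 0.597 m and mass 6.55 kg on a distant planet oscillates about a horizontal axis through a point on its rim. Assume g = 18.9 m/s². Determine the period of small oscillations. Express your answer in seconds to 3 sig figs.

I_cm = ½mr² = 1.167 kg·m². The pivot is at distance d = 0.597 m from the centre of mass.
By the parallel-axis theorem, I = I_cm + md² = 1.167 + 2.334 = 3.502 kg·m².
T = 2π√(I/(mgd)) = 2π√(3.502/(6.55 × 18.9 × 0.597)) = 1.37 s.

1.37 s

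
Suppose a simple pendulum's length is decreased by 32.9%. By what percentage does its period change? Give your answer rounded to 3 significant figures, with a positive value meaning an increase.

-18.1%

T ∝ √L, so T'/T = √(0.6710) = 0.8191.
Percentage change in T = (0.8191 − 1) × 100% = -18.1%.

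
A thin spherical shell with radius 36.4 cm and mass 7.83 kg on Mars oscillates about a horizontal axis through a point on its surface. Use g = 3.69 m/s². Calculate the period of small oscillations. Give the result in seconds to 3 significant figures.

I_cm = (2/3)mr² = 0.6916 kg·m². The pivot is at distance d = 0.364 m from the centre of mass.
By the parallel-axis theorem, I = I_cm + md² = 0.6916 + 1.037 = 1.729 kg·m².
T = 2π√(I/(mgd)) = 2π√(1.729/(7.83 × 3.69 × 0.364)) = 2.55 s.

2.55 s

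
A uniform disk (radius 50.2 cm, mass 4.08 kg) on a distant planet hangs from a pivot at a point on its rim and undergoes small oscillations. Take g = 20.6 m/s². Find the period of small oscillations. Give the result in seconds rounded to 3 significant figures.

1.20 s

I_cm = ½mr² = 0.5141 kg·m². The pivot is at distance d = 0.502 m from the centre of mass.
By the parallel-axis theorem, I = I_cm + md² = 0.5141 + 1.028 = 1.542 kg·m².
T = 2π√(I/(mgd)) = 2π√(1.542/(4.08 × 20.6 × 0.502)) = 1.20 s.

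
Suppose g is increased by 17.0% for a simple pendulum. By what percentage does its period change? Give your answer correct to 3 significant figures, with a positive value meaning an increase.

-7.55%

T ∝ 1/√g, so T'/T = 1/√(1.170) = 0.9245.
Percentage change in T = (0.9245 − 1) × 100% = -7.55%.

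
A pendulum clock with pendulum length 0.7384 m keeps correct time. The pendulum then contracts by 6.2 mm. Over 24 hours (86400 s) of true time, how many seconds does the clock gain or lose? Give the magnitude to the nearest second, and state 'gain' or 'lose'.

gain 365 s

T ∝ √L, so T'/T = √(0.73220/0.7384) = 0.995793.
In 86400 s of true time the clock registers 86400/0.995793 = 86765.0 s, so it gains 365 s.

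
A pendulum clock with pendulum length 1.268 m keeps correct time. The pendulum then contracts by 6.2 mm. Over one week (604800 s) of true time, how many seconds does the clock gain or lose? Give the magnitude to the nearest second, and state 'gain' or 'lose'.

T ∝ √L, so T'/T = √(1.26180/1.268) = 0.997552.
In 604800 s of true time the clock registers 604800/0.997552 = 606284.1 s, so it gains 1484 s.

gain 1484 s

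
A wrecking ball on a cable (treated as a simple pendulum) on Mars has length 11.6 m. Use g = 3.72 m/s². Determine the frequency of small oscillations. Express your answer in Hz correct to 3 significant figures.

T = 2π√(L/g) = 2π√(11.6/3.72) = 11.10 s, so f = 1/T = 0.0901 Hz.

0.0901 Hz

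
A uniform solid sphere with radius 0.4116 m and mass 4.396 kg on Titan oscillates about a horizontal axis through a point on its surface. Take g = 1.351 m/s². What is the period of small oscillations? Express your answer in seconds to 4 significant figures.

4.103 s

I_cm = (2/5)mr² = 0.29790 kg·m². The pivot is at distance d = 0.4116 m from the centre of mass.
By the parallel-axis theorem, I = I_cm + md² = 0.29790 + 0.74475 = 1.0426 kg·m².
T = 2π√(I/(mgd)) = 2π√(1.0426/(4.396 × 1.351 × 0.4116)) = 4.103 s.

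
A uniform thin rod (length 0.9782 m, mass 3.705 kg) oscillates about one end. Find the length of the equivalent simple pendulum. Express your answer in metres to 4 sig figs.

0.6521 m

The equivalent simple-pendulum length is L_eq = I/(md), where I is about the pivot and d = 0.48910 m.
I_cm = (1/12)mL² = 0.29544 kg·m², so I = I_cm + md² = 0.29544 + 0.88631 = 1.1817 kg·m².
L_eq = 1.1817/(3.705 × 0.48910) = 0.6521 m.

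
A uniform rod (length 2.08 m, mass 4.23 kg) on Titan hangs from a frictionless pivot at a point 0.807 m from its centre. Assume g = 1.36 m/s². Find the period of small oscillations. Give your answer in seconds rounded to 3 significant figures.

6.03 s

For a physical pendulum T = 2π√(I/(mgd)), with d = 0.8070 m from pivot to centre of mass.
I_cm = mL²/12 = 4.23 × 2.08²/12 = 1.525 kg·m²; I = I_cm + md² = 1.525 + 4.23 × 0.8070² = 4.280 kg·m².
T = 2π√(4.280/(4.23 × 1.36 × 0.8070)) = 6.03 s.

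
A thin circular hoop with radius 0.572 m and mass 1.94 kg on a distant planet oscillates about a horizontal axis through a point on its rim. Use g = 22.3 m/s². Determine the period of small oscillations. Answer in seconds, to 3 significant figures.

1.42 s

I_cm = mr² = 0.6347 kg·m². The pivot is at distance d = 0.572 m from the centre of mass.
By the parallel-axis theorem, I = I_cm + md² = 0.6347 + 0.6347 = 1.269 kg·m².
T = 2π√(I/(mgd)) = 2π√(1.269/(1.94 × 22.3 × 0.572)) = 1.42 s.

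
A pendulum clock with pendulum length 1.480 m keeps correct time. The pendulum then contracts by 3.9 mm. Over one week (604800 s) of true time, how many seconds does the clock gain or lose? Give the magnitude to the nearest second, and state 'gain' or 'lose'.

T ∝ √L, so T'/T = √(1.47610/1.480) = 0.998682.
In 604800 s of true time the clock registers 604800/0.998682 = 605598.4 s, so it gains 798 s.

gain 798 s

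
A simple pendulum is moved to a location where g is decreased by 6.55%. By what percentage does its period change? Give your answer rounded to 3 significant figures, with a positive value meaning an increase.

T ∝ 1/√g, so T'/T = 1/√(0.9345) = 1.034.
Percentage change in T = (1.034 − 1) × 100% = 3.45%.

3.45%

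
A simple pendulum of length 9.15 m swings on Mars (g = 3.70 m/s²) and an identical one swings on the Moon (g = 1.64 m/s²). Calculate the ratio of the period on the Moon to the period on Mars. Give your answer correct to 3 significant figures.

T ∝ 1/√g, so T₂/T₁ = √(g₁/g₂) = √(3.70/1.64) = 1.50.

1.50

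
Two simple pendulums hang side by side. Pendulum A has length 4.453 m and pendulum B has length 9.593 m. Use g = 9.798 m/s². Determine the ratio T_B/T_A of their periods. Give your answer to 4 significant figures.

1.468

T ∝ √L, so T_B/T_A = √(L_B/L_A) = √(9.593/4.453) = 1.468.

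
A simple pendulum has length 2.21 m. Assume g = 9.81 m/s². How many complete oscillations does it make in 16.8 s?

T = 2π√(L/g) = 2π√(2.21/9.81) = 2.982 s.
Number of complete oscillations = ⌊16.8/2.982⌋ = ⌊5.633⌋ = 5.

5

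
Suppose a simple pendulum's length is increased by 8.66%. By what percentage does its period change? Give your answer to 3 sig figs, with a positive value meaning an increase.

4.24%

T ∝ √L, so T'/T = √(1.087) = 1.042.
Percentage change in T = (1.042 − 1) × 100% = 4.24%.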